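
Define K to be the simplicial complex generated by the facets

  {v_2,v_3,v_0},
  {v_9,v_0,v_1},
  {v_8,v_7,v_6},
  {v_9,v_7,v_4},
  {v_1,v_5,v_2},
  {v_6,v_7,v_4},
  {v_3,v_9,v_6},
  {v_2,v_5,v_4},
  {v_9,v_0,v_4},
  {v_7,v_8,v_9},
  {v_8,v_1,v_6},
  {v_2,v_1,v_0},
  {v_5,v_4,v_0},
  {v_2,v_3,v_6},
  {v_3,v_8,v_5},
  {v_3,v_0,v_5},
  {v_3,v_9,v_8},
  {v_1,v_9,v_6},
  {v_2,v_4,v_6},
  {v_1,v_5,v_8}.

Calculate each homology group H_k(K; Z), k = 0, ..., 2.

H_0 = Z,  H_1 = Z ⊕ Z_2,  H_2 = 0.

Fix the vertex order v_0 < v_1 < v_2 < v_3 < v_4 < v_5 < v_6 < v_7 < v_8 < v_9 and write every simplex with vertices in increasing order. Then dim K = 2 and the simplices of K are:

  0-simplices (10): [v_0], [v_1], [v_2], [v_3], [v_4], [v_5], [v_6], [v_7], [v_8], [v_9]
  1-simplices (30): (30 of them)
  2-simplices (20): (20 of them)

giving chain groups C_0 ≅ Z^10, C_1 ≅ Z^30, C_2 ≅ Z^20.

∂_1: C_1 → C_0 is given by ∂[p,q] = [q] − [p]. For instance
  ∂[v_6,v_7] = [v_7] − [v_6].
The 10×30 boundary matrix has rank 9 and Smith normal form diag(1,1,1,1,1,1,1,1,1).

Boundary ∂_2: C_2 → C_1 acts by ∂[p,q,r] = [q,r] − [p,r] + [p,q]. For instance
  ∂[v_0,v_4,v_5] = [v_4,v_5] − [v_0,v_5] + [v_0,v_4],
  ∂[v_7,v_8,v_9] = [v_8,v_9] − [v_7,v_9] + [v_7,v_8].
The resulting 30×20 matrix has rank 20, and its Smith normal form has invariant factors (1,1,1,1,1,1,1,1,1,1,1,1,1,1,1,1,1,1,1,2).

Reading off H_k = ker ∂_k / im ∂_{k+1}:

  H_0: rank C_0 − rank ∂_1 = 10 − 9 = 1, and the invariant factors of ∂_1 are all 1, so H_0 ≅ Z.
  H_1: rank ker ∂_1 − rank ∂_2 = (30 − 9) − 20 = 1, and ∂_2 has invariant factor 2 > 1, so H_1 ≅ Z ⊕ Z_2.
  H_2: rank ker ∂_2 − rank ∂_3 = (20 − 20) − 0 = 0, and there is no ∂_3, so H_2 ≅ 0.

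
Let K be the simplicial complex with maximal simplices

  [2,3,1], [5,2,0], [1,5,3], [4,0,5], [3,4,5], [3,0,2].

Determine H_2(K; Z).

K has 6 vertices, 12 edges, 6 triangles.
rank ∂_2 = 6, rank ∂_3 = 0 ⇒ b_2 = 6 − 6 − 0 = 0. So H_2 ≅ 0.

H_2 ≅ 0.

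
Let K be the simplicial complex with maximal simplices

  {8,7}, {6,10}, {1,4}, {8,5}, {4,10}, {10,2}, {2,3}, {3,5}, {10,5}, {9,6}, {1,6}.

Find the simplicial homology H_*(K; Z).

Fix the vertex order 1 < 2 < 3 < 4 < 5 < 6 < 7 < 8 < 9 < 10 and write every simplex with vertices in increasing order. Then dim K = 1 and the simplices of K are:

  0-simplices (10): [1], [2], [3], [4], [5], [6], [7], [8], [9], [10]
  1-simplices (11): [1,4], [1,6], [2,3], [2,10], [3,5], [4,10], [5,8], [5,10], [6,9], [6,10], [7,8]

giving chain groups C_0 ≅ Z^10, C_1 ≅ Z^11.

∂_1: C_1 → C_0 is given by ∂[p,q] = [q] − [p].
This gives a 10×11 integer matrix of rank 9; reducing to Smith normal form yields diagonal entries (1,1,1,1,1,1,1,1,1).

Computing H_k = (kernel of ∂_k) / (image of ∂_{k+1}):

  H_0: rank C_0 − rank ∂_1 = 10 − 9 = 1, and the invariant factors of ∂_1 are all 1, so H_0 = Z.
  H_1: rank ker ∂_1 − rank ∂_2 = (11 − 9) − 0 = 2, and there is no ∂_2, so H_1 = Z^2.

H_0 ≅ Z,  H_1 ≅ Z^2.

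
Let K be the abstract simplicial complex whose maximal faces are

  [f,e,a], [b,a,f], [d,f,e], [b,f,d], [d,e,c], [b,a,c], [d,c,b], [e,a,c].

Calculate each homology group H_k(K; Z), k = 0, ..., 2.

H_0 = Z,  H_1 = 0,  H_2 = Z.

Fix the vertex order a < b < c < d < e < f and write every simplex with vertices in increasing order. Then dim K = 2 and the simplices of K are:

  0-simplices (6): a, b, c, d, e, f
  1-simplices (12): ab, ac, ae, af, bc, bd, bf, cd, ce, de, df, ef
  2-simplices (8): abc, abf, ace, aef, bcd, bdf, cde, def

Hence C_0 ≅ Z^6, C_1 ≅ Z^12, C_2 ≅ Z^8.

The boundary map ∂_1: C_1 → C_0 maps an edge to its endpoints' difference, ∂[p,q] = q − p.
The 6×12 boundary matrix has rank 5 and Smith normal form diag(1,1,1,1,1).

∂_2: C_2 → C_1 acts by ∂[p,q,r] = [q,r] − [p,r] + [p,q]. For instance
  ∂bcd = cd − bd + bc,
  ∂def = ef − df + de.
This gives a 12×8 integer matrix of rank 7; reducing to Smith normal form yields diagonal entries (1,1,1,1,1,1,1).

Computing H_k = (kernel of ∂_k) / (image of ∂_{k+1}):

  H_0: rank C_0 − rank ∂_1 = 6 − 5 = 1, and the invariant factors of ∂_1 are all 1, so H_0 ≅ Z.
  H_1: rank ker ∂_1 − rank ∂_2 = (12 − 5) − 7 = 0, and the invariant factors of ∂_2 are all 1, so H_1 ≅ 0.
  H_2: rank ker ∂_2 − rank ∂_3 = (8 − 7) − 0 = 1, and there is no ∂_3, so H_2 ≅ Z.

As a check, the Euler characteristic is 6 − 12 + 8 = 2, which agrees with 1 − 0 + 1 = 2.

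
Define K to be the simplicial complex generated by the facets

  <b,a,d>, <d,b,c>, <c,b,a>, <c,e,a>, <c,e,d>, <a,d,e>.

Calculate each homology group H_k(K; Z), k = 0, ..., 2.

Fix the vertex order a < b < c < d < e and write every simplex with vertices in increasing order. Then dim K = 2 and the simplices of K are:

  0-simplices (5): a, b, c, d, e
  1-simplices (9): ab, ac, ad, ae, bc, bd, cd, ce, de
  2-simplices (6): abc, abd, ace, ade, bcd, cde

so the chain groups are C_0 ≅ Z^5, C_1 ≅ Z^9, C_2 ≅ Z^6.

Boundary ∂_1: C_1 → C_0 sends each edge [p,q] (with p < q) to q − p. For instance
  ∂ad = d − a.
This gives a 5×9 integer matrix of rank 4; reducing to Smith normal form yields diagonal entries (1,1,1,1).

Boundary ∂_2: C_2 → C_1 sends each 2-simplex [p,q,r] to [q,r] − [p,r] + [p,q]. For instance
  ∂ade = de − ae + ad,
  ∂abd = bd − ad + ab.
The resulting 9×6 matrix has rank 5, and its Smith normal form has invariant factors (1,1,1,1,1).

From H_k ≅ ker(∂_k) / im(∂_{k+1}) we obtain:

  H_0: rank C_0 − rank ∂_1 = 5 − 4 = 1, and the invariant factors of ∂_1 are all 1, so H_0 = Z.
  H_1: rank ker ∂_1 − rank ∂_2 = (9 − 4) − 5 = 0, and the invariant factors of ∂_2 are all 1, so H_1 = 0.
  H_2: rank ker ∂_2 − rank ∂_3 = (6 − 5) − 0 = 1, and there is no ∂_3, so H_2 = Z.

(K is a triangulation of the 2-sphere S^2.)

H_0 ≅ Z,  H_1 = 0,  H_2 ≅ Z.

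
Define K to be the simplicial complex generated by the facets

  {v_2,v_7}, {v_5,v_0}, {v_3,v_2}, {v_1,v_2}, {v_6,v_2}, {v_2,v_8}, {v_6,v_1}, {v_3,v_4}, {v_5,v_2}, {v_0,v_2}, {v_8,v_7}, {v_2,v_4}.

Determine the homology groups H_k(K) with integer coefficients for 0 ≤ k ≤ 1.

H_0 ≅ Z,  H_1 ≅ Z^4.

Order the vertices as v_0 < v_1 < v_2 < v_3 < v_4 < v_5 < v_6 < v_7 < v_8. Listing each simplex with vertices in this order, K has dimension 1 with simplices:

  0-simplices (9): [v_0], [v_1], [v_2], [v_3], [v_4], [v_5], [v_6], [v_7], [v_8]
  1-simplices (12): [v_0,v_2], [v_0,v_5], [v_1,v_2], [v_1,v_6], [v_2,v_3], [v_2,v_4], [v_2,v_5], [v_2,v_6], [v_2,v_7], [v_2,v_8], [v_3,v_4], [v_7,v_8]

so the chain groups are C_0 ≅ Z^9, C_1 ≅ Z^12.

The boundary map ∂_1: C_1 → C_0 maps an edge to its endpoints' difference, ∂[p,q] = q − p. For instance
  ∂[v_1,v_2] = [v_2] − [v_1].
The resulting 9×12 matrix has rank 8, and its Smith normal form has invariant factors (1,1,1,1,1,1,1,1).

Computing H_k = (kernel of ∂_k) / (image of ∂_{k+1}):

  H_0: rank C_0 − rank ∂_1 = 9 − 8 = 1, and the invariant factors of ∂_1 are all 1, so H_0 ≅ Z.
  H_1: rank ker ∂_1 − rank ∂_2 = (12 − 8) − 0 = 4, and there is no ∂_2, so H_1 ≅ Z^4.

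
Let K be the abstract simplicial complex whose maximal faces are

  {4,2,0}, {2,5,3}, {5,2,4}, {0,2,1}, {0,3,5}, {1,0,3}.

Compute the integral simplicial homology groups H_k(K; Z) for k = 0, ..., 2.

Order the vertices as 0 < 1 < 2 < 3 < 4 < 5. Listing each simplex with vertices in this order, K has dimension 2 with simplices:

  0-simplices (6): [0], [1], [2], [3], [4], [5]
  1-simplices (12): [0,1], [0,2], [0,3], [0,4], [0,5], [1,2], [1,3], [2,3], [2,4], [2,5], [3,5], [4,5]
  2-simplices (6): [0,1,2], [0,1,3], [0,2,4], [0,3,5], [2,3,5], [2,4,5]

giving chain groups C_0 ≅ Z^6, C_1 ≅ Z^12, C_2 ≅ Z^6.

∂_1: C_1 → C_0 is given by ∂[p,q] = [q] − [p].
As a 6×12 matrix over Z this has rank 5, with invariant factors (1,1,1,1,1).

∂_2: C_2 → C_1 maps a triangle to the signed sum of its edges. For instance
  ∂[2,3,5] = [3,5] − [2,5] + [2,3],
  ∂[0,1,2] = [1,2] − [0,2] + [0,1].
The resulting 12×6 matrix has rank 6, and its Smith normal form has invariant factors (1,1,1,1,1,1).

Reading off H_k = ker ∂_k / im ∂_{k+1}:

  H_0: rank C_0 − rank ∂_1 = 6 − 5 = 1, and the invariant factors of ∂_1 are all 1, so H_0 ≅ Z.
  H_1: rank ker ∂_1 − rank ∂_2 = (12 − 5) − 6 = 1, and the invariant factors of ∂_2 are all 1, so H_1 ≅ Z.
  H_2: rank ker ∂_2 − rank ∂_3 = (6 − 6) − 0 = 0, and there is no ∂_3, so H_2 ≅ 0.

H_0 = Z,  H_1 = Z,  H_2 = 0.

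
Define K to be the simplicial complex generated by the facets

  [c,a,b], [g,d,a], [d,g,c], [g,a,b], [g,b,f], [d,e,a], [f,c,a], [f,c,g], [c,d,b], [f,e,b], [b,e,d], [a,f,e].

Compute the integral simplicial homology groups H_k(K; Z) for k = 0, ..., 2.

Order the vertices as a < b < c < d < e < f < g. Listing each simplex with vertices in this order, K has dimension 2 with simplices:

  0-simplices (7): a, b, c, d, e, f, g
  1-simplices (18): ab, ac, ad, ae, af, ag, bc, bd, be, bf, bg, cd, cf, cg, de, dg, ef, fg
  2-simplices (12): abc, abg, acf, ade, adg, aef, bcd, bde, bef, bfg, cdg, cfg

giving chain groups C_0 ≅ Z^7, C_1 ≅ Z^18, C_2 ≅ Z^12.

∂_1: C_1 → C_0 maps an edge to its endpoints' difference, ∂[p,q] = q − p.
This gives a 7×18 integer matrix of rank 6; reducing to Smith normal form yields diagonal entries (1,1,1,1,1,1).

∂_2: C_2 → C_1 maps a triangle to the signed sum of its edges. For instance
  ∂bef = ef − bf + be,
  ∂acf = cf − af + ac.
This gives a 18×12 integer matrix of rank 12; reducing to Smith normal form yields diagonal entries (1,1,1,1,1,1,1,1,1,1,1,2).

Computing H_k = (kernel of ∂_k) / (image of ∂_{k+1}):

  H_0: rank C_0 − rank ∂_1 = 7 − 6 = 1, and the invariant factors of ∂_1 are all 1, so H_0 = Z.
  H_1: rank ker ∂_1 − rank ∂_2 = (18 − 6) − 12 = 0, and ∂_2 has invariant factor 2 > 1, so H_1 = Z/2.
  H_2: rank ker ∂_2 − rank ∂_3 = (12 − 12) − 0 = 0, and there is no ∂_3, so H_2 = 0.

As a check, the Euler characteristic is 7 − 18 + 12 = 1, which agrees with 1 − 0 + 0 = 1.
(K is a triangulation of the real projective plane RP^2.)

H_0 ≅ Z,  H_1 ≅ Z/2,  H_2 = 0.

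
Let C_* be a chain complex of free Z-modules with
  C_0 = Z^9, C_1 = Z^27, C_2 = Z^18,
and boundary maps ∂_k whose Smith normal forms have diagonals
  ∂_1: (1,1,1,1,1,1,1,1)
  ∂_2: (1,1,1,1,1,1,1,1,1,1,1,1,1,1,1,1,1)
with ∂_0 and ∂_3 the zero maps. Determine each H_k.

H_0: b_0 = 9 − 0 − 8 = 1; torsion from ∂_1 factors > 1: none. So H_0 = Z.
H_1: b_1 = 27 − 8 − 17 = 2; torsion from ∂_2 factors > 1: none. So H_1 = Z^2.
H_2: b_2 = 18 − 17 − 0 = 1; torsion from ∂_3 factors > 1: none. So H_2 = Z.

H_0 = Z,  H_1 = Z^2,  H_2 = Z.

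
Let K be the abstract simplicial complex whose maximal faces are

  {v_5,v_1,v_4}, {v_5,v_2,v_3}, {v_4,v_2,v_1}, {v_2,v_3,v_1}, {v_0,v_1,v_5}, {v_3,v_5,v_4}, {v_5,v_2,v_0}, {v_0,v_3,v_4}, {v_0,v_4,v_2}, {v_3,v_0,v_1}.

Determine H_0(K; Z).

Take the total order v_0 < v_1 < v_2 < v_3 < v_4 < v_5 on the vertex set. Then K (dimension 2) consists of the simplices:

  0-simplices (6): [v_0], [v_1], [v_2], [v_3], [v_4], [v_5]
  1-simplices (15): (15 of them)
  2-simplices (10): [v_0,v_1,v_3], [v_0,v_1,v_5], [v_0,v_2,v_4], [v_0,v_2,v_5], [v_0,v_3,v_4], [v_1,v_2,v_3], [v_1,v_2,v_4], [v_1,v_4,v_5], [v_2,v_3,v_5], [v_3,v_4,v_5]

giving chain groups C_0 ≅ Z^6, C_1 ≅ Z^15, C_2 ≅ Z^10.

∂_1: C_1 → C_0 maps an edge to its endpoints' difference, ∂[p,q] = q − p.
As a 6×15 matrix over Z this has rank 5, with invariant factors (1,1,1,1,1).

Boundary ∂_2: C_2 → C_1 acts by ∂[p,q,r] = [q,r] − [p,r] + [p,q]. For instance
  ∂[v_2,v_3,v_5] = [v_3,v_5] − [v_2,v_5] + [v_2,v_3],
  ∂[v_1,v_2,v_3] = [v_2,v_3] − [v_1,v_3] + [v_1,v_2].
The resulting 15×10 matrix has rank 10, and its Smith normal form has invariant factors (1,1,1,1,1,1,1,1,1,2).

Computing H_k = (kernel of ∂_k) / (image of ∂_{k+1}):

  H_0: rank C_0 − rank ∂_1 = 6 − 5 = 1, and the invariant factors of ∂_1 are all 1, so H_0 ≅ Z.

(K is a triangulation of the real projective plane RP^2.)

H_0 = Z.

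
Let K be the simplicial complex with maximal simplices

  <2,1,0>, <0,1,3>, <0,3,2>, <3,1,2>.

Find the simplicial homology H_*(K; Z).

Fix the vertex order 0 < 1 < 2 < 3 and write every simplex with vertices in increasing order. Then dim K = 2 and the simplices of K are:

  0-simplices (4): [0], [1], [2], [3]
  1-simplices (6): [0,1], [0,2], [0,3], [1,2], [1,3], [2,3]
  2-simplices (4): [0,1,2], [0,1,3], [0,2,3], [1,2,3]

Hence C_0 ≅ Z^4, C_1 ≅ Z^6, C_2 ≅ Z^4.

Boundary ∂_1: C_1 → C_0 is given by ∂[p,q] = [q] − [p].
This gives a 4×6 integer matrix of rank 3; reducing to Smith normal form yields diagonal entries (1,1,1).

∂_2: C_2 → C_1 acts by ∂[p,q,r] = [q,r] − [p,r] + [p,q]. For instance
  ∂[0,1,3] = [1,3] − [0,3] + [0,1],
  ∂[1,2,3] = [2,3] − [1,3] + [1,2].
The 6×4 boundary matrix has rank 3 and Smith normal form diag(1,1,1).

From H_k ≅ ker(∂_k) / im(∂_{k+1}) we obtain:

  H_0: rank C_0 − rank ∂_1 = 4 − 3 = 1, and the invariant factors of ∂_1 are all 1, so H_0 ≅ Z.
  H_1: rank ker ∂_1 − rank ∂_2 = (6 − 3) − 3 = 0, and the invariant factors of ∂_2 are all 1, so H_1 ≅ 0.
  H_2: rank ker ∂_2 − rank ∂_3 = (4 − 3) − 0 = 1, and there is no ∂_3, so H_2 ≅ Z.

H_0 ≅ Z,  H_1 = 0,  H_2 ≅ Z.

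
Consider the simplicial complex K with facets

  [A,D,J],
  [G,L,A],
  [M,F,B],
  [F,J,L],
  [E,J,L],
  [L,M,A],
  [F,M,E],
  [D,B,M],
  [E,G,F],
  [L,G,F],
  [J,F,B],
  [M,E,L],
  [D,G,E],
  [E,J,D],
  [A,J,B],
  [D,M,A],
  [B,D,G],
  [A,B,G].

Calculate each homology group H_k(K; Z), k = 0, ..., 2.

Order the vertices as A < B < D < E < F < G < J < L < M. Listing each simplex with vertices in this order, K has dimension 2 with simplices:

  0-simplices (9): A, B, D, E, F, G, J, L, M
  1-simplices (27): AB, AD, AG, AJ, AL, AM, BD, BF, BG, BJ, BM, DE, DG, DJ, DM, EF, EG, EJ, EL, EM, FG, FJ, FL, FM, GL, JL, LM
  2-simplices (18): ABG, ABJ, ADJ, ADM, AGL, ALM, BDG, BDM, BFJ, BFM, DEG, DEJ, EFG, EFM, EJL, ELM, FGL, FJL

Hence C_0 ≅ Z^9, C_1 ≅ Z^27, C_2 ≅ Z^18.

∂_1: C_1 → C_0 maps an edge to its endpoints' difference, ∂[p,q] = q − p.
This gives a 9×27 integer matrix of rank 8; reducing to Smith normal form yields diagonal entries (1,1,1,1,1,1,1,1).

The boundary map ∂_2: C_2 → C_1 acts by ∂[p,q,r] = [q,r] − [p,r] + [p,q]. For instance
  ∂EFM = FM − EM + EF,
  ∂ELM = LM − EM + EL.
The 27×18 boundary matrix has rank 18 and Smith normal form diag(1,1,1,1,1,1,1,1,1,1,1,1,1,1,1,1,1,2).

Now H_k = ker ∂_k / im ∂_{k+1}, so:

  H_0: rank C_0 − rank ∂_1 = 9 − 8 = 1, and the invariant factors of ∂_1 are all 1, so H_0 = Z.
  H_1: rank ker ∂_1 − rank ∂_2 = (27 − 8) − 18 = 1, and ∂_2 has invariant factor 2 > 1, so H_1 = Z ⊕ Z_2.
  H_2: rank ker ∂_2 − rank ∂_3 = (18 − 18) − 0 = 0, and there is no ∂_3, so H_2 = 0.

As a check, the Euler characteristic is 9 − 27 + 18 = 0, which agrees with 1 − 1 + 0 = 0.

H_0 ≅ Z,  H_1 ≅ Z ⊕ Z_2,  H_2 = 0.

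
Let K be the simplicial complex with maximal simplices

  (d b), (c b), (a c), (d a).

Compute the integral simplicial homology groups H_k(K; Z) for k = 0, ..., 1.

H_0 = Z,  H_1 = Z.

Fix the vertex order a < b < c < d and write every simplex with vertices in increasing order. Then dim K = 1 and the simplices of K are:

  0-simplices (4): a, b, c, d
  1-simplices (4): ac, ad, bc, bd

giving chain groups C_0 ≅ Z^4, C_1 ≅ Z^4.

The boundary map ∂_1: C_1 → C_0 is given by ∂[p,q] = [q] − [p]. For instance
  ∂bc = c − b.
The 4×4 boundary matrix has rank 3 and Smith normal form diag(1,1,1).

Computing H_k = (kernel of ∂_k) / (image of ∂_{k+1}):

  H_0: rank C_0 − rank ∂_1 = 4 − 3 = 1, and the invariant factors of ∂_1 are all 1, so H_0 = Z.
  H_1: rank ker ∂_1 − rank ∂_2 = (4 − 3) − 0 = 1, and there is no ∂_2, so H_1 = Z.

As a check, the Euler characteristic is 4 − 4 = 0, which agrees with 1 − 1 = 0.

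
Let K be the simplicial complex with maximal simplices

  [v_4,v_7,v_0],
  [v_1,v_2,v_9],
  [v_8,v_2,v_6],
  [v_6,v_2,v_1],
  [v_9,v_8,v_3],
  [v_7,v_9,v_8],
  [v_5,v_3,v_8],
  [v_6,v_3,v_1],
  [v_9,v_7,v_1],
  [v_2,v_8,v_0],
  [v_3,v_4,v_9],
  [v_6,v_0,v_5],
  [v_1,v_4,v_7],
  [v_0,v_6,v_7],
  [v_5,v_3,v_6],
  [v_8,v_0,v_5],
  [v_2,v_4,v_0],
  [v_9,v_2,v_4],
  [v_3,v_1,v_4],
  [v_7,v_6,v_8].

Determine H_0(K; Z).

Take the total order v_0 < v_1 < v_2 < v_3 < v_4 < v_5 < v_6 < v_7 < v_8 < v_9 on the vertex set. Then K (dimension 2) consists of the simplices:

  0-simplices (10): [v_0], [v_1], [v_2], [v_3], [v_4], [v_5], [v_6], [v_7], [v_8], [v_9]
  1-simplices (30): (30 of them)
  2-simplices (20): (20 of them)

Hence C_0 ≅ Z^10, C_1 ≅ Z^30, C_2 ≅ Z^20.

Boundary ∂_1: C_1 → C_0 sends each edge [p,q] (with p < q) to q − p.
As a 10×30 matrix over Z this has rank 9, with invariant factors (1,1,1,1,1,1,1,1,1).

∂_2: C_2 → C_1 acts by ∂[p,q,r] = [q,r] − [p,r] + [p,q]. For instance
  ∂[v_1,v_3,v_4] = [v_3,v_4] − [v_1,v_4] + [v_1,v_3],
  ∂[v_6,v_7,v_8] = [v_7,v_8] − [v_6,v_8] + [v_6,v_7].
The resulting 30×20 matrix has rank 20, and its Smith normal form has invariant factors (1,1,1,1,1,1,1,1,1,1,1,1,1,1,1,1,1,1,1,2).

From H_k ≅ ker(∂_k) / im(∂_{k+1}) we obtain:

  H_0: rank C_0 − rank ∂_1 = 10 − 9 = 1, and the invariant factors of ∂_1 are all 1, so H_0 ≅ Z.

(K is a triangulation of the Klein bottle.)

H_0 = Z.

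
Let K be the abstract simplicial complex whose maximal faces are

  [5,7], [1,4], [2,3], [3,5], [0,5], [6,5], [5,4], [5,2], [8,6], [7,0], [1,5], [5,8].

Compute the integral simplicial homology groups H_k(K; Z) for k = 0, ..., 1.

We work with the vertex ordering 0 < 1 < 2 < 3 < 4 < 5 < 6 < 7 < 8. The simplices of K, each written with vertices in increasing order, are:

  0-simplices (9): [0], [1], [2], [3], [4], [5], [6], [7], [8]
  1-simplices (12): [0,5], [0,7], [1,4], [1,5], [2,3], [2,5], [3,5], [4,5], [5,6], [5,7], [5,8], [6,8]

so the chain groups are C_0 ≅ Z^9, C_1 ≅ Z^12.

Boundary ∂_1: C_1 → C_0 sends each edge [p,q] (with p < q) to q − p. For instance
  ∂[2,3] = [3] − [2].
The 9×12 boundary matrix has rank 8 and Smith normal form diag(1,1,1,1,1,1,1,1).

From H_k ≅ ker(∂_k) / im(∂_{k+1}) we obtain:

  H_0: rank C_0 − rank ∂_1 = 9 − 8 = 1, and the invariant factors of ∂_1 are all 1, so H_0 = Z.
  H_1: rank ker ∂_1 − rank ∂_2 = (12 − 8) − 0 = 4, and there is no ∂_2, so H_1 = Z^4.

As a check, the Euler characteristic is 9 − 12 = -3, which agrees with 1 − 4 = -3.

H_0 = Z,  H_1 = Z^4.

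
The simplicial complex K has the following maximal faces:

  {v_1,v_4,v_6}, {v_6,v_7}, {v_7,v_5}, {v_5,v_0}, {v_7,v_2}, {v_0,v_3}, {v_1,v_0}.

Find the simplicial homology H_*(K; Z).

We work with the vertex ordering v_0 < v_1 < v_2 < v_3 < v_4 < v_5 < v_6 < v_7. The simplices of K, each written with vertices in increasing order, are:

  0-simplices (8): [v_0], [v_1], [v_2], [v_3], [v_4], [v_5], [v_6], [v_7]
  1-simplices (9): [v_0,v_1], [v_0,v_3], [v_0,v_5], [v_1,v_4], [v_1,v_6], [v_2,v_7], [v_4,v_6], [v_5,v_7], [v_6,v_7]
  2-simplices (1): [v_1,v_4,v_6]

giving chain groups C_0 ≅ Z^8, C_1 ≅ Z^9, C_2 ≅ Z^1.

Boundary ∂_1: C_1 → C_0 sends each edge [p,q] (with p < q) to q − p. For instance
  ∂[v_5,v_7] = [v_7] − [v_5].
As a 8×9 matrix over Z this has rank 7, with invariant factors (1,1,1,1,1,1,1).

Boundary ∂_2: C_2 → C_1 maps a triangle to the signed sum of its edges. For instance
  ∂[v_1,v_4,v_6] = [v_4,v_6] − [v_1,v_6] + [v_1,v_4].
As a 9×1 matrix over Z this has rank 1, with invariant factors (1).

From H_k ≅ ker(∂_k) / im(∂_{k+1}) we obtain:

  H_0: rank C_0 − rank ∂_1 = 8 − 7 = 1, and the invariant factors of ∂_1 are all 1, so H_0 ≅ Z.
  H_1: rank ker ∂_1 − rank ∂_2 = (9 − 7) − 1 = 1, and the invariant factors of ∂_2 are all 1, so H_1 ≅ Z.
  H_2: rank ker ∂_2 − rank ∂_3 = (1 − 1) − 0 = 0, and there is no ∂_3, so H_2 ≅ 0.

H_0 = Z,  H_1 = Z,  H_2 = 0.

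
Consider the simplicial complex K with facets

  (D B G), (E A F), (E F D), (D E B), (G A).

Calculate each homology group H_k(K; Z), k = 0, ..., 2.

Fix the vertex order A < B < D < E < F < G and write every simplex with vertices in increasing order. Then dim K = 2 and the simplices of K are:

  0-simplices (6): A, B, D, E, F, G
  1-simplices (10): AE, AF, AG, BD, BE, BG, DE, DF, DG, EF
  2-simplices (4): AEF, BDE, BDG, DEF

Hence C_0 ≅ Z^6, C_1 ≅ Z^10, C_2 ≅ Z^4.

The boundary map ∂_1: C_1 → C_0 sends each edge [p,q] (with p < q) to q − p.
The 6×10 boundary matrix has rank 5 and Smith normal form diag(1,1,1,1,1).

∂_2: C_2 → C_1 acts by ∂[p,q,r] = [q,r] − [p,r] + [p,q]. For instance
  ∂DEF = EF − DF + DE,
  ∂AEF = EF − AF + AE.
The resulting 10×4 matrix has rank 4, and its Smith normal form has invariant factors (1,1,1,1).

Now H_k = ker ∂_k / im ∂_{k+1}, so:

  H_0: rank C_0 − rank ∂_1 = 6 − 5 = 1, and the invariant factors of ∂_1 are all 1, so H_0 ≅ Z.
  H_1: rank ker ∂_1 − rank ∂_2 = (10 − 5) − 4 = 1, and the invariant factors of ∂_2 are all 1, so H_1 ≅ Z.
  H_2: rank ker ∂_2 − rank ∂_3 = (4 − 4) − 0 = 0, and there is no ∂_3, so H_2 ≅ 0.

H_0 ≅ Z,  H_1 ≅ Z,  H_2 = 0.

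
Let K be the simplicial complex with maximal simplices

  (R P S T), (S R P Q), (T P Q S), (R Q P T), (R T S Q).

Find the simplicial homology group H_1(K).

Fix the vertex order P < Q < R < S < T and write every simplex with vertices in increasing order. Then dim K = 3 and the simplices of K are:

  0-simplices (5): P, Q, R, S, T
  1-simplices (10): PQ, PR, PS, PT, QR, QS, QT, RS, RT, ST
  2-simplices (10): PQR, PQS, PQT, PRS, PRT, PST, QRS, QRT, QST, RST
  3-simplices (5): PQRS, PQRT, PQST, PRST, QRST

Hence C_0 ≅ Z^5, C_1 ≅ Z^10, C_2 ≅ Z^10, C_3 ≅ Z^5.

The boundary map ∂_1: C_1 → C_0 maps an edge to its endpoints' difference, ∂[p,q] = q − p. For instance
  ∂PR = R − P.
This gives a 5×10 integer matrix of rank 4; reducing to Smith normal form yields diagonal entries (1,1,1,1).

∂_2: C_2 → C_1 maps a triangle to the signed sum of its edges. For instance
  ∂PQS = QS − PS + PQ,
  ∂PQT = QT − PT + PQ.
As a 10×10 matrix over Z this has rank 6, with invariant factors (1,1,1,1,1,1).

The boundary map ∂_3: C_3 → C_2 sends each 3-simplex σ to the alternating sum Σ_i (−1)^i (σ with its i-th vertex removed). For instance
  ∂PQST = QST − PST + PQT − PQS,
  ∂PRST = RST − PST + PRT − PRS.
This gives a 10×5 integer matrix of rank 4; reducing to Smith normal form yields diagonal entries (1,1,1,1).

From H_k ≅ ker(∂_k) / im(∂_{k+1}) we obtain:

  H_1: rank ker ∂_1 − rank ∂_2 = (10 − 4) − 6 = 0, and the invariant factors of ∂_2 are all 1, so H_1 ≅ 0.

H_1 ≅ 0.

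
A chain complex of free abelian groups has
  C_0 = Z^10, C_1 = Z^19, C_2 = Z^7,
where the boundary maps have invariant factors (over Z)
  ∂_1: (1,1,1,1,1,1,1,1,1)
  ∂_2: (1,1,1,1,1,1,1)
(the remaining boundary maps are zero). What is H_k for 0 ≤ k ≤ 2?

H_0: b_0 = 10 − 0 − 9 = 1; torsion from ∂_1 factors > 1: none. So H_0 = Z.
H_1: b_1 = 19 − 9 − 7 = 3; torsion from ∂_2 factors > 1: none. So H_1 = Z^3.
H_2: b_2 = 7 − 7 − 0 = 0; torsion from ∂_3 factors > 1: none. So H_2 = 0.

H_0 = Z,  H_1 = Z^3,  H_2 = 0.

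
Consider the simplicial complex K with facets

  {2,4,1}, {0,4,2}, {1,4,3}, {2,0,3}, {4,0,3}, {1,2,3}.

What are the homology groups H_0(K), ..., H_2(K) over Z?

K has 5 vertices, 9 edges, 6 triangles.
rank ∂_0 = 0, rank ∂_1 = 4 ⇒ b_0 = 5 − 0 − 4 = 1; all invariant factors of ∂_1 are 1 so no torsion. So H_0 = Z.
rank ∂_1 = 4, rank ∂_2 = 5 ⇒ b_1 = 9 − 4 − 5 = 0; all invariant factors of ∂_2 are 1 so no torsion. So H_1 = 0.
rank ∂_2 = 5, rank ∂_3 = 0 ⇒ b_2 = 6 − 5 − 0 = 1. So H_2 = Z.

H_0 ≅ Z,  H_1 = 0,  H_2 ≅ Z.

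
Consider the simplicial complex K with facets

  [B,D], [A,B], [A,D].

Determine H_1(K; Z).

K has 3 vertices, 3 edges.
rank ∂_1 = 2, rank ∂_2 = 0 ⇒ b_1 = 3 − 2 − 0 = 1. So H_1 ≅ Z.

H_1 = Z.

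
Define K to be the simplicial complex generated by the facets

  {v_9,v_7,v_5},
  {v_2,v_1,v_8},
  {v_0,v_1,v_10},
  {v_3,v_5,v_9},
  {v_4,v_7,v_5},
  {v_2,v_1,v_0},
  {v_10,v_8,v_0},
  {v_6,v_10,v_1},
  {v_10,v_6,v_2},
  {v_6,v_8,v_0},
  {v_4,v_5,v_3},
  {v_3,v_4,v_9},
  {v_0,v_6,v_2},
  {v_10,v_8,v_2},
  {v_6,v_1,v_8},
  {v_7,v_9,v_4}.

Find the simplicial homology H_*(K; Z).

We work with the vertex ordering v_0 < v_1 < v_2 < v_3 < v_4 < v_5 < v_6 < v_7 < v_8 < v_9 < v_10. The simplices of K, each written with vertices in increasing order, are:

  0-simplices (11): [v_0], [v_1], [v_2], [v_3], [v_4], [v_5], [v_6], [v_7], [v_8], [v_9], [v_10]
  1-simplices (24): (24 of them)
  2-simplices (16): (16 of them)

Hence C_0 ≅ Z^11, C_1 ≅ Z^24, C_2 ≅ Z^16.

The boundary map ∂_1: C_1 → C_0 sends each edge [p,q] (with p < q) to q − p.
This gives a 11×24 integer matrix of rank 9; reducing to Smith normal form yields diagonal entries (1,1,1,1,1,1,1,1,1).

The boundary map ∂_2: C_2 → C_1 acts by ∂[p,q,r] = [q,r] − [p,r] + [p,q]. For instance
  ∂[v_0,v_6,v_8] = [v_6,v_8] − [v_0,v_8] + [v_0,v_6],
  ∂[v_4,v_5,v_7] = [v_5,v_7] − [v_4,v_7] + [v_4,v_5].
This gives a 24×16 integer matrix of rank 15; reducing to Smith normal form yields diagonal entries (1,1,1,1,1,1,1,1,1,1,1,1,1,1,2).

Computing H_k = (kernel of ∂_k) / (image of ∂_{k+1}):

  H_0: rank C_0 − rank ∂_1 = 11 − 9 = 2, and the invariant factors of ∂_1 are all 1, so H_0 ≅ Z^2.
  H_1: rank ker ∂_1 − rank ∂_2 = (24 − 9) − 15 = 0, and ∂_2 has invariant factor 2 > 1, so H_1 ≅ Z/2.
  H_2: rank ker ∂_2 − rank ∂_3 = (16 − 15) − 0 = 1, and there is no ∂_3, so H_2 ≅ Z.

As a check, the Euler characteristic is 11 − 24 + 16 = 3, which agrees with 2 − 0 + 1 = 3.

H_0 = Z^2,  H_1 = Z/2,  H_2 = Z.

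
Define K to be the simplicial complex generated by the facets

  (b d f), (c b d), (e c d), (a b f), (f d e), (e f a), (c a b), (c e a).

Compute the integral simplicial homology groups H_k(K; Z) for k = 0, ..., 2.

Fix the vertex order a < b < c < d < e < f and write every simplex with vertices in increasing order. Then dim K = 2 and the simplices of K are:

  0-simplices (6): a, b, c, d, e, f
  1-simplices (12): ab, ac, ae, af, bc, bd, bf, cd, ce, de, df, ef
  2-simplices (8): abc, abf, ace, aef, bcd, bdf, cde, def

Hence C_0 ≅ Z^6, C_1 ≅ Z^12, C_2 ≅ Z^8.

Boundary ∂_1: C_1 → C_0 is given by ∂[p,q] = [q] − [p]. For instance
  ∂bc = c − b.
This gives a 6×12 integer matrix of rank 5; reducing to Smith normal form yields diagonal entries (1,1,1,1,1).

Boundary ∂_2: C_2 → C_1 sends each 2-simplex [p,q,r] to [q,r] − [p,r] + [p,q]. For instance
  ∂abf = bf − af + ab,
  ∂aef = ef − af + ae.
As a 12×8 matrix over Z this has rank 7, with invariant factors (1,1,1,1,1,1,1).

From H_k ≅ ker(∂_k) / im(∂_{k+1}) we obtain:

  H_0: rank C_0 − rank ∂_1 = 6 − 5 = 1, and the invariant factors of ∂_1 are all 1, so H_0 = Z.
  H_1: rank ker ∂_1 − rank ∂_2 = (12 − 5) − 7 = 0, and the invariant factors of ∂_2 are all 1, so H_1 = 0.
  H_2: rank ker ∂_2 − rank ∂_3 = (8 − 7) − 0 = 1, and there is no ∂_3, so H_2 = Z.

As a check, the Euler characteristic is 6 − 12 + 8 = 2, which agrees with 1 − 0 + 1 = 2.

H_0 = Z,  H_1 = 0,  H_2 = Z.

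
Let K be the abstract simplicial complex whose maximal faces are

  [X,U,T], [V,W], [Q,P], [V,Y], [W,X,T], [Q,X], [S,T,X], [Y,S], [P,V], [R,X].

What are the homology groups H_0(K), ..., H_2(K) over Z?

H_0 = Z,  H_1 = Z^2,  H_2 = 0.

Order the vertices as P < Q < R < S < T < U < V < W < X < Y. Listing each simplex with vertices in this order, K has dimension 2 with simplices:

  0-simplices (10): P, Q, R, S, T, U, V, W, X, Y
  1-simplices (14): PQ, PV, QX, RX, ST, SX, SY, TU, TW, TX, UX, VW, VY, WX
  2-simplices (3): STX, TUX, TWX

giving chain groups C_0 ≅ Z^10, C_1 ≅ Z^14, C_2 ≅ Z^3.

The boundary map ∂_1: C_1 → C_0 maps an edge to its endpoints' difference, ∂[p,q] = q − p. For instance
  ∂ST = T − S.
As a 10×14 matrix over Z this has rank 9, with invariant factors (1,1,1,1,1,1,1,1,1).

The boundary map ∂_2: C_2 → C_1 acts by ∂[p,q,r] = [q,r] − [p,r] + [p,q]. For instance
  ∂TWX = WX − TX + TW,
  ∂STX = TX − SX + ST.
This gives a 14×3 integer matrix of rank 3; reducing to Smith normal form yields diagonal entries (1,1,1).

Computing H_k = (kernel of ∂_k) / (image of ∂_{k+1}):

  H_0: rank C_0 − rank ∂_1 = 10 − 9 = 1, and the invariant factors of ∂_1 are all 1, so H_0 = Z.
  H_1: rank ker ∂_1 − rank ∂_2 = (14 − 9) − 3 = 2, and the invariant factors of ∂_2 are all 1, so H_1 = Z^2.
  H_2: rank ker ∂_2 − rank ∂_3 = (3 − 3) − 0 = 0, and there is no ∂_3, so H_2 = 0.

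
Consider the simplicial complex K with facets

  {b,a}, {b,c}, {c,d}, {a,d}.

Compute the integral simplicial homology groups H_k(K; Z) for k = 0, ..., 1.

Fix the vertex order a < b < c < d and write every simplex with vertices in increasing order. Then dim K = 1 and the simplices of K are:

  0-simplices (4): a, b, c, d
  1-simplices (4): ab, ad, bc, cd

giving chain groups C_0 ≅ Z^4, C_1 ≅ Z^4.

∂_1: C_1 → C_0 maps an edge to its endpoints' difference, ∂[p,q] = q − p. For instance
  ∂ad = d − a.
The resulting 4×4 matrix has rank 3, and its Smith normal form has invariant factors (1,1,1).

Computing H_k = (kernel of ∂_k) / (image of ∂_{k+1}):

  H_0: rank C_0 − rank ∂_1 = 4 − 3 = 1, and the invariant factors of ∂_1 are all 1, so H_0 = Z.
  H_1: rank ker ∂_1 − rank ∂_2 = (4 − 3) − 0 = 1, and there is no ∂_2, so H_1 = Z.

As a check, the Euler characteristic is 4 − 4 = 0, which agrees with 1 − 1 = 0.

H_0 = Z,  H_1 = Z.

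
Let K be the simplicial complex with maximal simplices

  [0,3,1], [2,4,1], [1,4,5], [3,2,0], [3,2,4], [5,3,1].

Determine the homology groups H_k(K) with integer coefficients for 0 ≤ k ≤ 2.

H_0 = Z,  H_1 = Z,  H_2 = 0.

Fix the vertex order 0 < 1 < 2 < 3 < 4 < 5 and write every simplex with vertices in increasing order. Then dim K = 2 and the simplices of K are:

  0-simplices (6): [0], [1], [2], [3], [4], [5]
  1-simplices (12): [0,1], [0,2], [0,3], [1,2], [1,3], [1,4], [1,5], [2,3], [2,4], [3,4], [3,5], [4,5]
  2-simplices (6): [0,1,3], [0,2,3], [1,2,4], [1,3,5], [1,4,5], [2,3,4]

giving chain groups C_0 ≅ Z^6, C_1 ≅ Z^12, C_2 ≅ Z^6.

Boundary ∂_1: C_1 → C_0 maps an edge to its endpoints' difference, ∂[p,q] = q − p. For instance
  ∂[1,3] = [3] − [1].
This gives a 6×12 integer matrix of rank 5; reducing to Smith normal form yields diagonal entries (1,1,1,1,1).

∂_2: C_2 → C_1 acts by ∂[p,q,r] = [q,r] − [p,r] + [p,q]. For instance
  ∂[2,3,4] = [3,4] − [2,4] + [2,3],
  ∂[1,2,4] = [2,4] − [1,4] + [1,2].
This gives a 12×6 integer matrix of rank 6; reducing to Smith normal form yields diagonal entries (1,1,1,1,1,1).

Reading off H_k = ker ∂_k / im ∂_{k+1}:

  H_0: rank C_0 − rank ∂_1 = 6 − 5 = 1, and the invariant factors of ∂_1 are all 1, so H_0 ≅ Z.
  H_1: rank ker ∂_1 − rank ∂_2 = (12 − 5) − 6 = 1, and the invariant factors of ∂_2 are all 1, so H_1 ≅ Z.
  H_2: rank ker ∂_2 − rank ∂_3 = (6 − 6) − 0 = 0, and there is no ∂_3, so H_2 ≅ 0.

As a check, the Euler characteristic is 6 − 12 + 6 = 0, which agrees with 1 − 1 + 0 = 0.
(K is a triangulation of the cylinder S^1 x I.)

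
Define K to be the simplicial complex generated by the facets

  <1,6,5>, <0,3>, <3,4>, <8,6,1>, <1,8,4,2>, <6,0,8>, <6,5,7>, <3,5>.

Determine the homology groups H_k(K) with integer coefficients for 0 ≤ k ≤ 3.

H_0 = Z,  H_1 = Z^2,  H_2 = 0,  H_3 = 0.

Fix the vertex order 0 < 1 < 2 < 3 < 4 < 5 < 6 < 7 < 8 and write every simplex with vertices in increasing order. Then dim K = 3 and the simplices of K are:

  0-simplices (9): [0], [1], [2], [3], [4], [5], [6], [7], [8]
  1-simplices (17): [0,3], [0,6], [0,8], [1,2], [1,4], [1,5], [1,6], [1,8], [2,4], [2,8], [3,4], [3,5], [4,8], [5,6], [5,7], [6,7], [6,8]
  2-simplices (8): [0,6,8], [1,2,4], [1,2,8], [1,4,8], [1,5,6], [1,6,8], [2,4,8], [5,6,7]
  3-simplices (1): [1,2,4,8]

Hence C_0 ≅ Z^9, C_1 ≅ Z^17, C_2 ≅ Z^8, C_3 ≅ Z^1.

∂_1: C_1 → C_0 is given by ∂[p,q] = [q] − [p]. For instance
  ∂[6,7] = [7] − [6].
The 9×17 boundary matrix has rank 8 and Smith normal form diag(1,1,1,1,1,1,1,1).

The boundary map ∂_2: C_2 → C_1 acts by ∂[p,q,r] = [q,r] − [p,r] + [p,q]. For instance
  ∂[1,4,8] = [4,8] − [1,8] + [1,4],
  ∂[1,5,6] = [5,6] − [1,6] + [1,5].
As a 17×8 matrix over Z this has rank 7, with invariant factors (1,1,1,1,1,1,1).

The boundary map ∂_3: C_3 → C_2 sends each 3-simplex σ to the alternating sum Σ_i (−1)^i (σ with its i-th vertex removed). For instance
  ∂[1,2,4,8] = [2,4,8] − [1,4,8] + [1,2,8] − [1,2,4].
This gives a 8×1 integer matrix of rank 1; reducing to Smith normal form yields diagonal entries (1).

Computing H_k = (kernel of ∂_k) / (image of ∂_{k+1}):

  H_0: rank C_0 − rank ∂_1 = 9 − 8 = 1, and the invariant factors of ∂_1 are all 1, so H_0 = Z.
  H_1: rank ker ∂_1 − rank ∂_2 = (17 − 8) − 7 = 2, and the invariant factors of ∂_2 are all 1, so H_1 = Z^2.
  H_2: rank ker ∂_2 − rank ∂_3 = (8 − 7) − 1 = 0, and the invariant factors of ∂_3 are all 1, so H_2 = 0.
  H_3: rank ker ∂_3 − rank ∂_4 = (1 − 1) − 0 = 0, and there is no ∂_4, so H_3 = 0.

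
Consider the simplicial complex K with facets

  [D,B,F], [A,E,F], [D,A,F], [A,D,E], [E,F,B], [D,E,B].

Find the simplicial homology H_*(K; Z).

H_0 ≅ Z,  H_1 = 0,  H_2 ≅ Z.

We work with the vertex ordering A < B < D < E < F. The simplices of K, each written with vertices in increasing order, are:

  0-simplices (5): A, B, D, E, F
  1-simplices (9): AD, AE, AF, BD, BE, BF, DE, DF, EF
  2-simplices (6): ADE, ADF, AEF, BDE, BDF, BEF

giving chain groups C_0 ≅ Z^5, C_1 ≅ Z^9, C_2 ≅ Z^6.

The boundary map ∂_1: C_1 → C_0 maps an edge to its endpoints' difference, ∂[p,q] = q − p.
This gives a 5×9 integer matrix of rank 4; reducing to Smith normal form yields diagonal entries (1,1,1,1).

Boundary ∂_2: C_2 → C_1 sends each 2-simplex [p,q,r] to [q,r] − [p,r] + [p,q]. For instance
  ∂BDE = DE − BE + BD,
  ∂AEF = EF − AF + AE.
The resulting 9×6 matrix has rank 5, and its Smith normal form has invariant factors (1,1,1,1,1).

Now H_k = ker ∂_k / im ∂_{k+1}, so:

  H_0: rank C_0 − rank ∂_1 = 5 − 4 = 1, and the invariant factors of ∂_1 are all 1, so H_0 ≅ Z.
  H_1: rank ker ∂_1 − rank ∂_2 = (9 − 4) − 5 = 0, and the invariant factors of ∂_2 are all 1, so H_1 ≅ 0.
  H_2: rank ker ∂_2 − rank ∂_3 = (6 − 5) − 0 = 1, and there is no ∂_3, so H_2 ≅ Z.

As a check, the Euler characteristic is 5 − 9 + 6 = 2, which agrees with 1 − 0 + 1 = 2.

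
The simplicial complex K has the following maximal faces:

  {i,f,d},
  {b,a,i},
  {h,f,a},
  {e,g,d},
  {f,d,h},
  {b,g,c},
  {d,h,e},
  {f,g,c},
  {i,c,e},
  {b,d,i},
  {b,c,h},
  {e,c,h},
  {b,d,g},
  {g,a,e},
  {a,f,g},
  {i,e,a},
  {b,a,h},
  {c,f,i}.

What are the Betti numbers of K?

b_0 = 1, b_1 = 2, b_2 = 1.

K has 9 vertices, 27 edges, 18 triangles.
rank ∂_0 = 0, rank ∂_1 = 8 ⇒ b_0 = 9 − 0 − 8 = 1; all invariant factors of ∂_1 are 1 so no torsion. So H_0 = Z.
rank ∂_1 = 8, rank ∂_2 = 17 ⇒ b_1 = 27 − 8 − 17 = 2; all invariant factors of ∂_2 are 1 so no torsion. So H_1 = Z^2.
rank ∂_2 = 17, rank ∂_3 = 0 ⇒ b_2 = 18 − 17 − 0 = 1. So H_2 = Z.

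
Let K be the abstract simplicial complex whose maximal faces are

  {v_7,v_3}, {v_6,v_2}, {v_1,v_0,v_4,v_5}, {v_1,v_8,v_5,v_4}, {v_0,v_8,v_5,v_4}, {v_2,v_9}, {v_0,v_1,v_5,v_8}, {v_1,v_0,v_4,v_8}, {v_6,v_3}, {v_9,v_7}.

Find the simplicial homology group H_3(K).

Fix the vertex order v_0 < v_1 < v_2 < v_3 < v_4 < v_5 < v_6 < v_7 < v_8 < v_9 and write every simplex with vertices in increasing order. Then dim K = 3 and the simplices of K are:

  0-simplices (10): [v_0], [v_1], [v_2], [v_3], [v_4], [v_5], [v_6], [v_7], [v_8], [v_9]
  1-simplices (15): (15 of them)
  2-simplices (10): [v_0,v_1,v_4], [v_0,v_1,v_5], [v_0,v_1,v_8], [v_0,v_4,v_5], [v_0,v_4,v_8], [v_0,v_5,v_8], [v_1,v_4,v_5], [v_1,v_4,v_8], [v_1,v_5,v_8], [v_4,v_5,v_8]
  3-simplices (5): [v_0,v_1,v_4,v_5], [v_0,v_1,v_4,v_8], [v_0,v_1,v_5,v_8], [v_0,v_4,v_5,v_8], [v_1,v_4,v_5,v_8]

so the chain groups are C_0 ≅ Z^10, C_1 ≅ Z^15, C_2 ≅ Z^10, C_3 ≅ Z^5.

The boundary map ∂_1: C_1 → C_0 is given by ∂[p,q] = [q] − [p].
The resulting 10×15 matrix has rank 8, and its Smith normal form has invariant factors (1,1,1,1,1,1,1,1).

∂_2: C_2 → C_1 acts by ∂[p,q,r] = [q,r] − [p,r] + [p,q]. For instance
  ∂[v_0,v_1,v_4] = [v_1,v_4] − [v_0,v_4] + [v_0,v_1],
  ∂[v_0,v_4,v_5] = [v_4,v_5] − [v_0,v_5] + [v_0,v_4].
The 15×10 boundary matrix has rank 6 and Smith normal form diag(1,1,1,1,1,1).

Boundary ∂_3: C_3 → C_2 sends each 3-simplex σ to the alternating sum Σ_i (−1)^i (σ with its i-th vertex removed). For instance
  ∂[v_0,v_1,v_4,v_5] = [v_1,v_4,v_5] − [v_0,v_4,v_5] + [v_0,v_1,v_5] − [v_0,v_1,v_4],
  ∂[v_1,v_4,v_5,v_8] = [v_4,v_5,v_8] − [v_1,v_5,v_8] + [v_1,v_4,v_8] − [v_1,v_4,v_5].
This gives a 10×5 integer matrix of rank 4; reducing to Smith normal form yields diagonal entries (1,1,1,1).

Now H_k = ker ∂_k / im ∂_{k+1}, so:

  H_3: rank ker ∂_3 − rank ∂_4 = (5 − 4) − 0 = 1, and there is no ∂_4, so H_3 = Z.

H_3 ≅ Z.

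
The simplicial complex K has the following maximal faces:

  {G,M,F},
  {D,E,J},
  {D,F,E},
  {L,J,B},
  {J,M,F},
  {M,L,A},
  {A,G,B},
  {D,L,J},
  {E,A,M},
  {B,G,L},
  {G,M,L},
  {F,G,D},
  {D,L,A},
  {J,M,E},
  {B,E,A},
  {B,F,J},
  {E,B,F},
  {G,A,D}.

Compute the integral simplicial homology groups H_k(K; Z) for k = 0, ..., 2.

Order the vertices as A < B < D < E < F < G < J < L < M. Listing each simplex with vertices in this order, K has dimension 2 with simplices:

  0-simplices (9): A, B, D, E, F, G, J, L, M
  1-simplices (27): AB, AD, AE, AG, AL, AM, BE, BF, BG, BJ, BL, DE, DF, DG, DJ, DL, EF, EJ, EM, FG, FJ, FM, GL, GM, JL, JM, LM
  2-simplices (18): ABE, ABG, ADG, ADL, AEM, ALM, BEF, BFJ, BGL, BJL, DEF, DEJ, DFG, DJL, EJM, FGM, FJM, GLM

giving chain groups C_0 ≅ Z^9, C_1 ≅ Z^27, C_2 ≅ Z^18.

The boundary map ∂_1: C_1 → C_0 is given by ∂[p,q] = [q] − [p]. For instance
  ∂FM = M − F.
The 9×27 boundary matrix has rank 8 and Smith normal form diag(1,1,1,1,1,1,1,1).

Boundary ∂_2: C_2 → C_1 acts by ∂[p,q,r] = [q,r] − [p,r] + [p,q]. For instance
  ∂AEM = EM − AM + AE,
  ∂ADG = DG − AG + AD.
As a 27×18 matrix over Z this has rank 18, with invariant factors (1,1,1,1,1,1,1,1,1,1,1,1,1,1,1,1,1,2).

Computing H_k = (kernel of ∂_k) / (image of ∂_{k+1}):

  H_0: rank C_0 − rank ∂_1 = 9 − 8 = 1, and the invariant factors of ∂_1 are all 1, so H_0 = Z.
  H_1: rank ker ∂_1 − rank ∂_2 = (27 − 8) − 18 = 1, and ∂_2 has invariant factor 2 > 1, so H_1 = Z ⊕ Z/2.
  H_2: rank ker ∂_2 − rank ∂_3 = (18 − 18) − 0 = 0, and there is no ∂_3, so H_2 = 0.

As a check, the Euler characteristic is 9 − 27 + 18 = 0, which agrees with 1 − 1 + 0 = 0.
(K is a triangulation of the Klein bottle.)

H_0 = Z,  H_1 = Z ⊕ Z/2,  H_2 = 0.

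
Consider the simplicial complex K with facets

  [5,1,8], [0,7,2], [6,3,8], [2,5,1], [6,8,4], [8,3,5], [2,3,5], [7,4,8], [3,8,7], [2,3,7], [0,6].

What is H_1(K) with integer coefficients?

H_1 ≅ Z.

Fix the vertex order 0 < 1 < 2 < 3 < 4 < 5 < 6 < 7 < 8 and write every simplex with vertices in increasing order. Then dim K = 2 and the simplices of K are:

  0-simplices (9): [0], [1], [2], [3], [4], [5], [6], [7], [8]
  1-simplices (19): [0,2], [0,6], [0,7], [1,2], [1,5], [1,8], [2,3], [2,5], [2,7], [3,5], [3,6], [3,7], [3,8], [4,6], [4,7], [4,8], [5,8], [6,8], [7,8]
  2-simplices (10): [0,2,7], [1,2,5], [1,5,8], [2,3,5], [2,3,7], [3,5,8], [3,6,8], [3,7,8], [4,6,8], [4,7,8]

giving chain groups C_0 ≅ Z^9, C_1 ≅ Z^19, C_2 ≅ Z^10.

∂_1: C_1 → C_0 sends each edge [p,q] (with p < q) to q − p. For instance
  ∂[0,2] = [2] − [0].
The resulting 9×19 matrix has rank 8, and its Smith normal form has invariant factors (1,1,1,1,1,1,1,1).

The boundary map ∂_2: C_2 → C_1 maps a triangle to the signed sum of its edges. For instance
  ∂[1,5,8] = [5,8] − [1,8] + [1,5],
  ∂[2,3,5] = [3,5] − [2,5] + [2,3].
The resulting 19×10 matrix has rank 10, and its Smith normal form has invariant factors (1,1,1,1,1,1,1,1,1,1).

From H_k ≅ ker(∂_k) / im(∂_{k+1}) we obtain:

  H_1: rank ker ∂_1 − rank ∂_2 = (19 − 8) − 10 = 1, and the invariant factors of ∂_2 are all 1, so H_1 = Z.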